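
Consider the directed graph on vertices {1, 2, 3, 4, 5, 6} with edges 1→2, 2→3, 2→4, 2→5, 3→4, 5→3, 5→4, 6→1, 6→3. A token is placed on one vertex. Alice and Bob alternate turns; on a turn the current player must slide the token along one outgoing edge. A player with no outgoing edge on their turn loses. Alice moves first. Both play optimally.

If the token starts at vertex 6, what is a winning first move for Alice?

Move to 1.

Compute win/loss labels from the base case upward. A position with no move is L. Any other position is W if it can reach an L in one move, else L.
Every edge goes from a vertex to one that appears earlier in the order 4, 3, 5, 2, 1, 6, so processing vertices in that order labels each vertex after all of its successors.
4: no outgoing edge → L
3: →4(L), so W
5: →4(L), so W
2: →4(L), so W
1: →2(W) only, which is W, so L
6: →1(L), so W
From 6, the L positions reachable in one move are: 1.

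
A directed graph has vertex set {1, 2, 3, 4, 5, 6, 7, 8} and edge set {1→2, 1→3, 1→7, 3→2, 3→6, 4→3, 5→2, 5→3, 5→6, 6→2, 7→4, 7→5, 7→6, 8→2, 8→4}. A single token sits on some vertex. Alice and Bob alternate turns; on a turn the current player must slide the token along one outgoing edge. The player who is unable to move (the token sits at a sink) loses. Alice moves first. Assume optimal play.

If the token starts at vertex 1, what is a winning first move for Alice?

Move to 2.

Build the W/L table. Terminal = L. A non-terminal position is W if it has a move to some L; otherwise it is L.
Every edge goes from a vertex to one that appears earlier in the order 2, 6, 3, 5, 4, 8, 7, 1, so processing vertices in that order labels each vertex after all of its successors.
2: no outgoing edge → L
6: reaches L-position 2 → W
3: reaches L-position 2 → W
5: reaches L-position 2 → W
4: only reaches 3(W), which is W → L
8: reaches L-position 4 → W
7: reaches L-position 4 → W
1: reaches L-position 2 → W
From 1, the L positions reachable in one move are: 2.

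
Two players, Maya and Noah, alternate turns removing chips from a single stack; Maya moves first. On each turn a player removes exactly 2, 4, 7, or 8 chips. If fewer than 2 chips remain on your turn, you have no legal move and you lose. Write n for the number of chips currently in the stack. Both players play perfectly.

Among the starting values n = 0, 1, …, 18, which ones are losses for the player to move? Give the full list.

Compute win/loss labels from the base case upward. A position with no move is L. Any other position is W if it can reach an L in one move, else L.
n=0: no move → L
n=1: no move → L
n=2: →0(L), so W
n=3: →1(L), so W
n=4: →0(L), so W
n=5: →1(L), so W
n=6: →4(W), 2(W) — all W, so L
n=7: →0(L), so W
n=8: →6(L), so W
n=9: →1(L), so W
n=10: →6(L), so W
n=11: →9(W), 7(W), 4(W), 3(W) — all W, so L
n=12: →10(W), 8(W), 5(W), 4(W) — all W, so L
n=13: →11(L), so W
n=14: →12(L), so W
n=15: →11(L), so W
n=16: →12(L), so W
n=17: →15(W), 13(W), 10(W), 9(W) — all W, so L
n=18: →11(L), so W
The losing starting values of n are exactly the entries labelled L in this table (6 of them).

0, 1, 6, 11, 12, 17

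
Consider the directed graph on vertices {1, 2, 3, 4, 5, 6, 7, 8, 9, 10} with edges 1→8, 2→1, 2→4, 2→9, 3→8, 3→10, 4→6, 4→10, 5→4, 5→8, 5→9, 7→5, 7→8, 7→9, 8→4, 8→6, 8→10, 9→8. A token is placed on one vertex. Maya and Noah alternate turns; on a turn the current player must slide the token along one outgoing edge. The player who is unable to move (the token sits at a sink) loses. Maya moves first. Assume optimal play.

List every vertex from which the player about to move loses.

Work bottom-up. With no move the player to move loses. Otherwise the position is W if at least one move leads to an L position for the opponent, and L if every move leads to a W.
Every edge goes from a vertex to one that appears earlier in the order 6, 10, 4, 8, 3, 9, 5, 7, 1, 2, so processing vertices in that order labels each vertex after all of its successors.
6: no outgoing edge → L
10: no outgoing edge → L
4: W (go to 10, an L position)
8: W (go to 10, an L position)
3: W (go to 10, an L position)
9: L (sole option 8(W) is W)
5: W (go to 9, an L position)
7: W (go to 9, an L position)
1: L (sole option 8(W) is W)
2: W (go to 1, an L position)
The losing starting vertices are exactly the entries labelled L in this table (4 of them).

1, 6, 9, 10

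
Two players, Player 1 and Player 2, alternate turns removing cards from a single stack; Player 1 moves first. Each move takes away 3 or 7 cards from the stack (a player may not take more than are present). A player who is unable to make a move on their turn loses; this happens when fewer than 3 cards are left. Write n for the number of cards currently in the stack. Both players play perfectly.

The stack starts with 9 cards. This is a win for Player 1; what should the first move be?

Remove 3, leaving 6.

Classify positions by backward induction: terminal positions (no move available) are L. From any other position, the mover wins iff some move reaches an L.
n=0: no move → L
n=1: no move → L
n=2: no move → L
n=3: →0(L), so W
n=4: →1(L), so W
n=5: →2(L), so W
n=6: →3(W) only, which is W, so L
n=7: →0(L), so W
n=8: →1(L), so W
n=9: →6(L), so W
From 9, the L positions reachable in one move are: 6, 2. Any move reaching one of these is winning.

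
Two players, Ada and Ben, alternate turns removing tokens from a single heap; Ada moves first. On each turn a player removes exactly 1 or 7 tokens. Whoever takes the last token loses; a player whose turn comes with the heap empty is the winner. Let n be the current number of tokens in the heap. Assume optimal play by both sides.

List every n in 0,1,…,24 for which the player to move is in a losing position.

Compute win/loss labels from the base case upward. A position with no move is W. Any other position is W if it can reach an L in one move, else L.
n=0: no move; the opponent has just taken the last token and therefore loses → W
n=1: →0(W) only, which is W, so L
n=2: →1(L), so W
n=3: →2(W) only, which is W, so L
n=4: →3(L), so W
n=5: →4(W) only, which is W, so L
n=6: →5(L), so W
n=7: →6(W), 0(W) — all W, so L
n=8: →7(L), so W
n=9: →8(W), 2(W) — all W, so L
n=10: →9(L), so W
n=11: →10(W), 4(W) — all W, so L
n=12: →11(L), so W
n=13: →12(W), 6(W) — all W, so L
n=14: →13(L), so W
n=15: →14(W), 8(W) — all W, so L
n=16: →15(L), so W
n=17: →16(W), 10(W) — all W, so L
n=18: →17(L), so W
n=19: →18(W), 12(W) — all W, so L
n=20: →19(L), so W
n=21: →20(W), 14(W) — all W, so L
n=22: →21(L), so W
n=23: →22(W), 16(W) — all W, so L
n=24: →23(L), so W
Reading off the rows marked L gives the requested list; there are 12 such values of n.

1, 3, 5, 7, 9, 11, 13, 15, 17, 19, 21, 23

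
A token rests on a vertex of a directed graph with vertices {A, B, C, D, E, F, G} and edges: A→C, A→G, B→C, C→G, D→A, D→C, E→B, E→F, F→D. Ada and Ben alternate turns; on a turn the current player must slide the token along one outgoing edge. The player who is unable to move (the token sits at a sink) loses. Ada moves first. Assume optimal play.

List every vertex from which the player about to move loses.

Positions with no move are L. A position that does have a move is losing for the player to move precisely when every available move leads to a winning position for the opponent. Fill in the labels:
Every edge goes from a vertex to one that appears earlier in the order G, C, A, D, F, B, E, so processing vertices in that order labels each vertex after all of its successors.
G: no outgoing edge → L
C: can move to G, which is L ⇒ W
A: can move to G, which is L ⇒ W
D: moves to A(W), C(W); every one is W ⇒ L
F: can move to D, which is L ⇒ W
B: the only move is to C(W), a W ⇒ L
E: can move to B, which is L ⇒ W
Reading off the rows marked L gives the requested list; there are 3 such vertices.

B, D, G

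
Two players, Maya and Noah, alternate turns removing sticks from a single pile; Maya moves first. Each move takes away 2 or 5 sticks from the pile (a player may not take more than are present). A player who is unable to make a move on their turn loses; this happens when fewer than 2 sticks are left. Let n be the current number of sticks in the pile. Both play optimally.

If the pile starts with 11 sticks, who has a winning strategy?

Label each position W (a win for the player to move) or L (a loss). A position with no legal move is L; any other position is W exactly when some move reaches an L, and L when every move reaches a W.
n=0: no move → L
n=1: no move → L
n=2: W (go to 0, an L position)
n=3: W (go to 1, an L position)
n=4: L (sole option 2(W) is W)
n=5: W (go to 0, an L position)
n=6: W (go to 4, an L position)
n=7: L (options 5(W), 2(W) are all W)
n=8: L (options 6(W), 3(W) are all W)
n=9: W (go to 7, an L position)
n=10: W (go to 8, an L position)
n=11: L (options 9(W), 6(W) are all W)
Every move from 11 reaches a W position, so the mover loses.

Noah wins.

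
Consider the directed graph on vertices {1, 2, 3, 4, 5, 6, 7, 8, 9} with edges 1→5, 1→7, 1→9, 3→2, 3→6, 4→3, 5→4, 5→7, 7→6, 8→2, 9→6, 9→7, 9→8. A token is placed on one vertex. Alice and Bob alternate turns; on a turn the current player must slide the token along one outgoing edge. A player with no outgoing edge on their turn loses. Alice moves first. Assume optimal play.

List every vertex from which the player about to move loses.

1, 2, 4, 6

Work bottom-up. With no move the player to move loses. Otherwise the position is W if at least one move leads to an L position for the opponent, and L if every move leads to a W.
Every edge goes from a vertex to one that appears earlier in the order 6, 2, 3, 4, 7, 8, 9, 5, 1, so processing vertices in that order labels each vertex after all of its successors.
6: no outgoing edge → L
2: no outgoing edge → L
3: W (go to 2, an L position)
4: L (sole option 3(W) is W)
7: W (go to 6, an L position)
8: W (go to 2, an L position)
9: W (go to 6, an L position)
5: W (go to 4, an L position)
1: L (options 5(W), 9(W), 7(W) are all W)
Reading off the rows marked L gives the requested list; there are 4 such vertices.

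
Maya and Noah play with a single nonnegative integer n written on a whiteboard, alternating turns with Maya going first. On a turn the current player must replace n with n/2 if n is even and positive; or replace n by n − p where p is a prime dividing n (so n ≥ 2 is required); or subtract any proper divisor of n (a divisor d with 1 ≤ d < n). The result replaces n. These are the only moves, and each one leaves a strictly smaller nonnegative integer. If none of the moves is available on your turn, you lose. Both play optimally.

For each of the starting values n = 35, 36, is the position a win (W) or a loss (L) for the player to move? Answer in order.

35: L, 36: W

Classify positions by backward induction: terminal positions (no move available) are L. From any other position, the mover wins iff some move reaches an L.
n=0: no move → L
n=1: no move → L
n=2: W (go to 0, an L position)
n=3: W (go to 0, an L position)
n=4: L (options 2(W), 3(W) are all W)
n=5: W (go to 0, an L position)
n=6: W (go to 4, an L position)
n=7: W (go to 0, an L position)
n=8: W (go to 4, an L position)
n=9: L (options 6(W), 8(W) are all W)
n=10: W (go to 9, an L position)
n=11: W (go to 0, an L position)
n=12: W (go to 9, an L position)
n=13: W (go to 0, an L position)
n=14: L (options 7(W), 12(W), 13(W) are all W)
n=15: W (go to 14, an L position)
n=16: W (go to 14, an L position)
n=17: W (go to 0, an L position)
n=18: W (go to 9, an L position)
n=19: W (go to 0, an L position)
n=20: L (options 10(W), 15(W), 16(W), 18(W), 19(W) are all W)
n=21: W (go to 14, an L position)
n=22: W (go to 20, an L position)
n=23: W (go to 0, an L position)
n=24: W (go to 20, an L position)
n=25: W (go to 20, an L position)
n=26: L (options 13(W), 24(W), 25(W) are all W)
n=27: W (go to 26, an L position)
n=28: W (go to 14, an L position)
n=29: W (go to 0, an L position)
n=30: W (go to 20, an L position)
n=31: W (go to 0, an L position)
n=32: L (options 16(W), 24(W), 28(W), 30(W), 31(W) are all W)
n=33: W (go to 32, an L position)
n=34: W (go to 32, an L position)
n=35: L (options 28(W), 30(W), 34(W) are all W)
n=36: W (go to 32, an L position)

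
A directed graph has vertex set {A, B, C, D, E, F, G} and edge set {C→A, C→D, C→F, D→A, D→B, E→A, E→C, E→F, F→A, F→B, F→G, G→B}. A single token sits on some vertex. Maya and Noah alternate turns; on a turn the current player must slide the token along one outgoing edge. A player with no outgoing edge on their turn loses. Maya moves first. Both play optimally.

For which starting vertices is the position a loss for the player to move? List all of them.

Work bottom-up. With no move the player to move loses. Otherwise the position is W if at least one move leads to an L position for the opponent, and L if every move leads to a W.
Every edge goes from a vertex to one that appears earlier in the order A, B, D, G, F, C, E, so processing vertices in that order labels each vertex after all of its successors.
A: no outgoing edge → L
B: no outgoing edge → L
D: can move to B, which is L ⇒ W
G: can move to B, which is L ⇒ W
F: can move to B, which is L ⇒ W
C: can move to A, which is L ⇒ W
E: can move to A, which is L ⇒ W
The losing starting vertices are exactly the entries labelled L in this table (2 of them).

A, B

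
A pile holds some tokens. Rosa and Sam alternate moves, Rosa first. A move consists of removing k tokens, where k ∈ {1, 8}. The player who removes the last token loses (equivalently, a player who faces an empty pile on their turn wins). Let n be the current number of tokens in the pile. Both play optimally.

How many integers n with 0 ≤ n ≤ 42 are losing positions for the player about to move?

19

Build the W/L table. Terminal = W. A non-terminal position is W if it has a move to some L; otherwise it is L.
n=0: no move; the opponent has just taken the last token and therefore loses → W
n=1: only reaches 0(W), which is W → L
n=2: reaches L-position 1 → W
n=3: only reaches 2(W), which is W → L
n=4: reaches L-position 3 → W
n=5: only reaches 4(W), which is W → L
n=6: reaches L-position 5 → W
n=7: only reaches 6(W), which is W → L
n=8: reaches L-position 7 → W
n=9: reaches L-position 1 → W
n=10: only reaches 9(W), 2(W), all W → L
n=11: reaches L-position 10 → W
n=12: only reaches 11(W), 4(W), all W → L
n=13: reaches L-position 12 → W
n=14: only reaches 13(W), 6(W), all W → L
n=15: reaches L-position 14 → W
n=16: only reaches 15(W), 8(W), all W → L
n=17: reaches L-position 16 → W
n=18: reaches L-position 10 → W
n=19: only reaches 18(W), 11(W), all W → L
n=20: reaches L-position 19 → W
n=21: only reaches 20(W), 13(W), all W → L
n=22: reaches L-position 21 → W
n=23: only reaches 22(W), 15(W), all W → L
n=24: reaches L-position 23 → W
n=25: only reaches 24(W), 17(W), all W → L
n=26: reaches L-position 25 → W
n=27: reaches L-position 19 → W
n=28: only reaches 27(W), 20(W), all W → L
n=29: reaches L-position 28 → W
n=30: only reaches 29(W), 22(W), all W → L
n=31: reaches L-position 30 → W
n=32: only reaches 31(W), 24(W), all W → L
n=33: reaches L-position 32 → W
n=34: only reaches 33(W), 26(W), all W → L
n=35: reaches L-position 34 → W
n=36: reaches L-position 28 → W
n=37: only reaches 36(W), 29(W), all W → L
n=38: reaches L-position 37 → W
n=39: only reaches 38(W), 31(W), all W → L
n=40: reaches L-position 39 → W
n=41: only reaches 40(W), 33(W), all W → L
n=42: reaches L-position 41 → W
L entries with 0 ≤ n ≤ 42: n = 1, 3, 5, 7, 10, 12, 14, 16, 19, 21, 23, 25, 28, 30, 32, 34, 37, 39, 41; that makes 19.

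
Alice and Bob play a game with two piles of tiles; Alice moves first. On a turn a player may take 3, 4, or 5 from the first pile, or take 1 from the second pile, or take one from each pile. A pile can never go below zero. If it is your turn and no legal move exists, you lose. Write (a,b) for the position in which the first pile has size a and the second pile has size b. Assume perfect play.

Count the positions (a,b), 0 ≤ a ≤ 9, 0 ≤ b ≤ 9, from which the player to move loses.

40

Classify positions by backward induction: terminal positions (no move available) are L. From any other position, the mover wins iff some move reaches an L.
Every move lowers a or b (never raises either), so fill the grid row by row in increasing a, and left to right within a row: each cell's successors are then already labelled.
      b=0  b=1  b=2  b=3  b=4  b=5  b=6  b=7  b=8  b=9
a=0:    L    W    L    W    L    W    L    W    L    W
a=1:    L    W    L    W    L    W    L    W    L    W
a=2:    L    W    L    W    L    W    L    W    L    W
a=3:    W    W    W    W    W    W    W    W    W    W
a=4:    W    L    W    L    W    L    W    L    W    L
a=5:    W    L    W    L    W    L    W    L    W    L
a=6:    W    L    W    L    W    L    W    L    W    L
a=7:    W    W    W    W    W    W    W    W    W    W
a=8:    L    W    L    W    L    W    L    W    L    W
a=9:    L    W    L    W    L    W    L    W    L    W
Cells with no legal move (terminal, hence L): (0,0), (1,0), (2,0).
The remaining L cells, each justified by listing all of its moves:
(0,2): the only move is to (0,1)(W), a W ⇒ L
(0,4): the only move is to (0,3)(W), a W ⇒ L
(0,6): the only move is to (0,5)(W), a W ⇒ L
(0,8): the only move is to (0,7)(W), a W ⇒ L
(1,2): moves to (1,1)(W), (0,1)(W); every one is W ⇒ L
(1,4): moves to (1,3)(W), (0,3)(W); every one is W ⇒ L
(1,6): moves to (1,5)(W), (0,5)(W); every one is W ⇒ L
(1,8): moves to (1,7)(W), (0,7)(W); every one is W ⇒ L
(2,2): moves to (2,1)(W), (1,1)(W); every one is W ⇒ L
(2,4): moves to (2,3)(W), (1,3)(W); every one is W ⇒ L
(2,6): moves to (2,5)(W), (1,5)(W); every one is W ⇒ L
(2,8): moves to (2,7)(W), (1,7)(W); every one is W ⇒ L
(4,1): moves to (1,1)(W), (0,1)(W), (4,0)(W), (3,0)(W); every one is W ⇒ L
(4,3): moves to (1,3)(W), (0,3)(W), (4,2)(W), (3,2)(W); every one is W ⇒ L
(4,5): moves to (1,5)(W), (0,5)(W), (4,4)(W), (3,4)(W); every one is W ⇒ L
(4,7): moves to (1,7)(W), (0,7)(W), (4,6)(W), (3,6)(W); every one is W ⇒ L
(4,9): moves to (1,9)(W), (0,9)(W), (4,8)(W), (3,8)(W); every one is W ⇒ L
(5,1): moves to (2,1)(W), (1,1)(W), (0,1)(W), (5,0)(W), (4,0)(W); every one is W ⇒ L
(5,3): moves to (2,3)(W), (1,3)(W), (0,3)(W), (5,2)(W), (4,2)(W); every one is W ⇒ L
(5,5): moves to (2,5)(W), (1,5)(W), (0,5)(W), (5,4)(W), (4,4)(W); every one is W ⇒ L
(5,7): moves to (2,7)(W), (1,7)(W), (0,7)(W), (5,6)(W), (4,6)(W); every one is W ⇒ L
(5,9): moves to (2,9)(W), (1,9)(W), (0,9)(W), (5,8)(W), (4,8)(W); every one is W ⇒ L
(6,1): moves to (3,1)(W), (2,1)(W), (1,1)(W), (6,0)(W), (5,0)(W); every one is W ⇒ L
(6,3): moves to (3,3)(W), (2,3)(W), (1,3)(W), (6,2)(W), (5,2)(W); every one is W ⇒ L
(6,5): moves to (3,5)(W), (2,5)(W), (1,5)(W), (6,4)(W), (5,4)(W); every one is W ⇒ L
(6,7): moves to (3,7)(W), (2,7)(W), (1,7)(W), (6,6)(W), (5,6)(W); every one is W ⇒ L
(6,9): moves to (3,9)(W), (2,9)(W), (1,9)(W), (6,8)(W), (5,8)(W); every one is W ⇒ L
(8,0): moves to (5,0)(W), (4,0)(W), (3,0)(W); every one is W ⇒ L
(8,2): moves to (5,2)(W), (4,2)(W), (3,2)(W), (8,1)(W), (7,1)(W); every one is W ⇒ L
(8,4): moves to (5,4)(W), (4,4)(W), (3,4)(W), (8,3)(W), (7,3)(W); every one is W ⇒ L
(8,6): moves to (5,6)(W), (4,6)(W), (3,6)(W), (8,5)(W), (7,5)(W); every one is W ⇒ L
(8,8): moves to (5,8)(W), (4,8)(W), (3,8)(W), (8,7)(W), (7,7)(W); every one is W ⇒ L
(9,0): moves to (6,0)(W), (5,0)(W), (4,0)(W); every one is W ⇒ L
(9,2): moves to (6,2)(W), (5,2)(W), (4,2)(W), (9,1)(W), (8,1)(W); every one is W ⇒ L
(9,4): moves to (6,4)(W), (5,4)(W), (4,4)(W), (9,3)(W), (8,3)(W); every one is W ⇒ L
(9,6): moves to (6,6)(W), (5,6)(W), (4,6)(W), (9,5)(W), (8,5)(W); every one is W ⇒ L
(9,8): moves to (6,8)(W), (5,8)(W), (4,8)(W), (9,7)(W), (8,7)(W); every one is W ⇒ L
Every other cell has at least one move into one of the L cells above, so it is W.
L cells per row: a=0: 5, a=1: 5, a=2: 5, a=3: 0, a=4: 5, a=5: 5, a=6: 5, a=7: 0, a=8: 5, a=9: 5; total 40.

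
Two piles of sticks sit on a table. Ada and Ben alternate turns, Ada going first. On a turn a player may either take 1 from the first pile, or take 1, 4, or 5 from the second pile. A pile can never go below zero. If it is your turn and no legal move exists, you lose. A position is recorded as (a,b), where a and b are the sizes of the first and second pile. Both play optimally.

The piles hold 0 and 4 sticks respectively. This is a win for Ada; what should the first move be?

Move to (0,0).

Use the standard recursion: the mover loses at a terminal position; elsewhere, the mover wins exactly when some move hands the opponent an L position.
No move ever increases a pile, so every position that can arise here has a ≤ 0 and b ≤ 4; it is enough to label the cells with 0 ≤ a ≤ 0 and 0 ≤ b ≤ 4.
Every move lowers a or b (never raises either), so fill the grid row by row in increasing a, and left to right within a row: each cell's successors are then already labelled.
      b=0  b=1  b=2  b=3  b=4
a=0:    L    W    L    W    W
Cells with no legal move (terminal, hence L): (0,0).
The remaining L cells, each justified by listing all of its moves:
(0,2): the only move is to (0,1)(W), a W ⇒ L
Every other cell has at least one move into one of the L cells above, so it is W.
From (0,4), the L positions reachable in one move are: (0,0).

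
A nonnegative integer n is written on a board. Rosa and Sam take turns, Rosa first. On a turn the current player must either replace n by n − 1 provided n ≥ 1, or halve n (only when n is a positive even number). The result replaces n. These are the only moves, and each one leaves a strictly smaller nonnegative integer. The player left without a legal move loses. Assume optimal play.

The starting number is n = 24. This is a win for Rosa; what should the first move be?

Move to 23.

Positions with no move are L. A position that does have a move is losing for the player to move precisely when every available move leads to a winning position for the opponent. Fill in the labels:
n=0: no move → L
n=1: W (go to 0, an L position)
n=2: L (sole option 1(W) is W)
n=3: W (go to 2, an L position)
n=4: W (go to 2, an L position)
n=5: L (sole option 4(W) is W)
n=6: W (go to 5, an L position)
n=7: L (sole option 6(W) is W)
n=8: W (go to 7, an L position)
n=9: L (sole option 8(W) is W)
n=10: W (go to 5, an L position)
n=11: L (sole option 10(W) is W)
n=12: W (go to 11, an L position)
n=13: L (sole option 12(W) is W)
n=14: W (go to 7, an L position)
n=15: L (sole option 14(W) is W)
n=16: W (go to 15, an L position)
n=17: L (sole option 16(W) is W)
n=18: W (go to 9, an L position)
n=19: L (sole option 18(W) is W)
n=20: W (go to 19, an L position)
n=21: L (sole option 20(W) is W)
n=22: W (go to 11, an L position)
n=23: L (sole option 22(W) is W)
n=24: W (go to 23, an L position)
From 24, the L positions reachable in one move are: 23.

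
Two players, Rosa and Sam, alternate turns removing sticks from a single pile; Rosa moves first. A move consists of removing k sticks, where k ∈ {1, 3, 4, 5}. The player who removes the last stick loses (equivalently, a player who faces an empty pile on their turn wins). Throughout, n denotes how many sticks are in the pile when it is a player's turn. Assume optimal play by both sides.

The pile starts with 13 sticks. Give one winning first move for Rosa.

Remove 4, leaving 9.

Compute win/loss labels from the base case upward. A position with no move is W. Any other position is W if it can reach an L in one move, else L.
n=0: no move; the opponent has just taken the last stick and therefore loses → W
n=1: only reaches 0(W), which is W → L
n=2: reaches L-position 1 → W
n=3: only reaches 2(W), 0(W), all W → L
n=4: reaches L-position 3 → W
n=5: reaches L-position 1 → W
n=6: reaches L-position 3 → W
n=7: reaches L-position 3 → W
n=8: reaches L-position 3 → W
n=9: only reaches 8(W), 6(W), 5(W), 4(W), all W → L
n=10: reaches L-position 9 → W
n=11: only reaches 10(W), 8(W), 7(W), 6(W), all W → L
n=12: reaches L-position 11 → W
n=13: reaches L-position 9 → W
From 13, the L positions reachable in one move are: 9.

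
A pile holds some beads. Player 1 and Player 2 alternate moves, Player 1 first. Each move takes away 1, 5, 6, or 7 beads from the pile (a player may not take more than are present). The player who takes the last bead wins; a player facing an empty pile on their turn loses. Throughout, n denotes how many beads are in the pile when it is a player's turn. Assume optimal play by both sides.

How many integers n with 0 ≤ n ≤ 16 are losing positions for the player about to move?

6

Compute win/loss labels from the base case upward. A position with no move is L. Any other position is W if it can reach an L in one move, else L.
n=0: no move → L
n=1: can move to 0, which is L ⇒ W
n=2: the only move is to 1(W), a W ⇒ L
n=3: can move to 2, which is L ⇒ W
n=4: the only move is to 3(W), a W ⇒ L
n=5: can move to 4, which is L ⇒ W
n=6: can move to 0, which is L ⇒ W
n=7: can move to 2, which is L ⇒ W
n=8: can move to 2, which is L ⇒ W
n=9: can move to 4, which is L ⇒ W
n=10: can move to 4, which is L ⇒ W
n=11: can move to 4, which is L ⇒ W
n=12: moves to 11(W), 7(W), 6(W), 5(W); every one is W ⇒ L
n=13: can move to 12, which is L ⇒ W
n=14: moves to 13(W), 9(W), 8(W), 7(W); every one is W ⇒ L
n=15: can move to 14, which is L ⇒ W
n=16: moves to 15(W), 11(W), 10(W), 9(W); every one is W ⇒ L
L entries with 0 ≤ n ≤ 16: n = 0, 2, 4, 12, 14, 16; that makes 6.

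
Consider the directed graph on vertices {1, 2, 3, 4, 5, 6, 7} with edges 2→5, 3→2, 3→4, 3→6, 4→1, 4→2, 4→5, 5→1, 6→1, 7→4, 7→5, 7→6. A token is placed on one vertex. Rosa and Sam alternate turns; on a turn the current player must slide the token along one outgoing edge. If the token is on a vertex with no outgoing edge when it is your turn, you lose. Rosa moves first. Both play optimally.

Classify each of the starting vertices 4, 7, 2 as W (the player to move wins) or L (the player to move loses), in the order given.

Positions with no move are L. A position that does have a move is losing for the player to move precisely when every available move leads to a winning position for the opponent. Fill in the labels:
Every edge goes from a vertex to one that appears earlier in the order 1, 5, 6, 2, 4, 3, 7, so processing vertices in that order labels each vertex after all of its successors.
1: no outgoing edge → L
5: W (go to 1, an L position)
6: W (go to 1, an L position)
2: L (sole option 5(W) is W)
4: W (go to 2, an L position)
3: W (go to 2, an L position)
7: L (options 4(W), 6(W), 5(W) are all W)

4: W, 7: L, 2: L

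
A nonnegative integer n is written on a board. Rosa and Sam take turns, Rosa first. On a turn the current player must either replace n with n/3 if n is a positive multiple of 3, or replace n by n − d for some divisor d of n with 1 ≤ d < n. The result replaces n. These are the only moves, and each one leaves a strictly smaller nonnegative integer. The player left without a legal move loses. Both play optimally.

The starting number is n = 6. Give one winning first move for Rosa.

Move to 4.

Build the W/L table. Terminal = L. A non-terminal position is W if it has a move to some L; otherwise it is L.
n=0: no move → L
n=1: no move → L
n=2: reaches L-position 1 → W
n=3: reaches L-position 1 → W
n=4: only reaches 2(W), 3(W), all W → L
n=5: reaches L-position 4 → W
n=6: reaches L-position 4 → W
From 6, the L positions reachable in one move are: 4.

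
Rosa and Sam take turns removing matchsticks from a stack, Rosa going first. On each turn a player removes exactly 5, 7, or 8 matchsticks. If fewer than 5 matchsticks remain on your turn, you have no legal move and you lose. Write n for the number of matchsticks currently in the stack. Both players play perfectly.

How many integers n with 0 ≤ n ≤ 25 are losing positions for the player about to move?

Work bottom-up. With no move the player to move loses. Otherwise the position is W if at least one move leads to an L position for the opponent, and L if every move leads to a W.
n=0: no move → L
n=1: no move → L
n=2: no move → L
n=3: no move → L
n=4: no move → L
n=5: reaches L-position 0 → W
n=6: reaches L-position 1 → W
n=7: reaches L-position 2 → W
n=8: reaches L-position 3 → W
n=9: reaches L-position 4 → W
n=10: reaches L-position 3 → W
n=11: reaches L-position 4 → W
n=12: reaches L-position 4 → W
n=13: only reaches 8(W), 6(W), 5(W), all W → L
n=14: only reaches 9(W), 7(W), 6(W), all W → L
n=15: only reaches 10(W), 8(W), 7(W), all W → L
n=16: only reaches 11(W), 9(W), 8(W), all W → L
n=17: only reaches 12(W), 10(W), 9(W), all W → L
n=18: reaches L-position 13 → W
n=19: reaches L-position 14 → W
n=20: reaches L-position 15 → W
n=21: reaches L-position 16 → W
n=22: reaches L-position 17 → W
n=23: reaches L-position 16 → W
n=24: reaches L-position 17 → W
n=25: reaches L-position 17 → W
L entries with 0 ≤ n ≤ 25: n = 0, 1, 2, 3, 4, 13, 14, 15, 16, 17; that makes 10.

10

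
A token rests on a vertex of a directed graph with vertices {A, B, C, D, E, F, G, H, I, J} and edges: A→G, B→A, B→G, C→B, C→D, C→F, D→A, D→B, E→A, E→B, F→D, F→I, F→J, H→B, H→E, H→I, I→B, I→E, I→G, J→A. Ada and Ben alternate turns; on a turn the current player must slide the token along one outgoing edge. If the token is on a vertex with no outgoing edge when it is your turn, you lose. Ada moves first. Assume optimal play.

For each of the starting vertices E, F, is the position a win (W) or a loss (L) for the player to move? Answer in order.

E: L, F: W

Use the standard recursion: the mover loses at a terminal position; elsewhere, the mover wins exactly when some move hands the opponent an L position.
Every edge goes from a vertex to one that appears earlier in the order G, A, B, E, D, I, J, F, H, C, so processing vertices in that order labels each vertex after all of its successors.
G: no outgoing edge → L
A: →G(L), so W
B: →G(L), so W
E: →B(W), A(W) — all W, so L
D: →B(W), A(W) — all W, so L
I: →E(L), so W
J: →A(W) only, which is W, so L
F: →J(L), so W
H: →E(L), so W
C: →D(L), so W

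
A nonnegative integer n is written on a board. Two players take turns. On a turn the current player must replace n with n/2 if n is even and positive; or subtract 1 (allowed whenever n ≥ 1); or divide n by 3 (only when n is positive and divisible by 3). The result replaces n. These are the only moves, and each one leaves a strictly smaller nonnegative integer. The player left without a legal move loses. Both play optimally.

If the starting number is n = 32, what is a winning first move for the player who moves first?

Move to 16.

Work bottom-up. With no move the player to move loses. Otherwise the position is W if at least one move leads to an L position for the opponent, and L if every move leads to a W.
n=0: no move → L
n=1: can move to 0, which is L ⇒ W
n=2: the only move is to 1(W), a W ⇒ L
n=3: can move to 2, which is L ⇒ W
n=4: can move to 2, which is L ⇒ W
n=5: the only move is to 4(W), a W ⇒ L
n=6: can move to 2, which is L ⇒ W
n=7: the only move is to 6(W), a W ⇒ L
n=8: can move to 7, which is L ⇒ W
n=9: moves to 3(W), 8(W); every one is W ⇒ L
n=10: can move to 5, which is L ⇒ W
n=11: the only move is to 10(W), a W ⇒ L
n=12: can move to 11, which is L ⇒ W
n=13: the only move is to 12(W), a W ⇒ L
n=14: can move to 7, which is L ⇒ W
n=15: can move to 5, which is L ⇒ W
n=16: moves to 8(W), 15(W); every one is W ⇒ L
n=17: can move to 16, which is L ⇒ W
n=18: can move to 9, which is L ⇒ W
n=19: the only move is to 18(W), a W ⇒ L
n=20: can move to 19, which is L ⇒ W
n=21: can move to 7, which is L ⇒ W
n=22: can move to 11, which is L ⇒ W
n=23: the only move is to 22(W), a W ⇒ L
n=24: can move to 23, which is L ⇒ W
n=25: the only move is to 24(W), a W ⇒ L
n=26: can move to 13, which is L ⇒ W
n=27: can move to 9, which is L ⇒ W
n=28: moves to 14(W), 27(W); every one is W ⇒ L
n=29: can move to 28, which is L ⇒ W
n=30: moves to 10(W), 15(W), 29(W); every one is W ⇒ L
n=31: can move to 30, which is L ⇒ W
n=32: can move to 16, which is L ⇒ W
From 32, the L positions reachable in one move are: 16.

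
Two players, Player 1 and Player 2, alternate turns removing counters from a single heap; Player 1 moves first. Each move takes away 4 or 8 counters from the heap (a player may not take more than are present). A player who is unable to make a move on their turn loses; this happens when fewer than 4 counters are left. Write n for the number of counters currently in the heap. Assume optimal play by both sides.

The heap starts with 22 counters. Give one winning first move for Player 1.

Remove 8, leaving 14.

Label each position W (a win for the player to move) or L (a loss). A position with no legal move is L; any other position is W exactly when some move reaches an L, and L when every move reaches a W.
n=0: no move → L
n=1: no move → L
n=2: no move → L
n=3: no move → L
n=4: reaches L-position 0 → W
n=5: reaches L-position 1 → W
n=6: reaches L-position 2 → W
n=7: reaches L-position 3 → W
n=8: reaches L-position 0 → W
n=9: reaches L-position 1 → W
n=10: reaches L-position 2 → W
n=11: reaches L-position 3 → W
n=12: only reaches 8(W), 4(W), all W → L
n=13: only reaches 9(W), 5(W), all W → L
n=14: only reaches 10(W), 6(W), all W → L
n=15: only reaches 11(W), 7(W), all W → L
n=16: reaches L-position 12 → W
n=17: reaches L-position 13 → W
n=18: reaches L-position 14 → W
n=19: reaches L-position 15 → W
n=20: reaches L-position 12 → W
n=21: reaches L-position 13 → W
n=22: reaches L-position 14 → W
From 22, the L positions reachable in one move are: 14.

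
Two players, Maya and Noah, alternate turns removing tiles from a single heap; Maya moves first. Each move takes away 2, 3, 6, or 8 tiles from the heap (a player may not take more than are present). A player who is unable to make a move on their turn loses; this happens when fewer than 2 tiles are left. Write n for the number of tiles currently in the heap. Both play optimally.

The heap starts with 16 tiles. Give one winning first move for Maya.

Use the standard recursion: the mover loses at a terminal position; elsewhere, the mover wins exactly when some move hands the opponent an L position.
n=0: no move → L
n=1: no move → L
n=2: reaches L-position 0 → W
n=3: reaches L-position 1 → W
n=4: reaches L-position 1 → W
n=5: only reaches 3(W), 2(W), all W → L
n=6: reaches L-position 0 → W
n=7: reaches L-position 5 → W
n=8: reaches L-position 5 → W
n=9: reaches L-position 1 → W
n=10: only reaches 8(W), 7(W), 4(W), 2(W), all W → L
n=11: reaches L-position 5 → W
n=12: reaches L-position 10 → W
n=13: reaches L-position 10 → W
n=14: only reaches 12(W), 11(W), 8(W), 6(W), all W → L
n=15: only reaches 13(W), 12(W), 9(W), 7(W), all W → L
n=16: reaches L-position 14 → W
From 16, the L positions reachable in one move are: 14, 10. Any move reaching one of these is winning.

Remove 2, leaving 14.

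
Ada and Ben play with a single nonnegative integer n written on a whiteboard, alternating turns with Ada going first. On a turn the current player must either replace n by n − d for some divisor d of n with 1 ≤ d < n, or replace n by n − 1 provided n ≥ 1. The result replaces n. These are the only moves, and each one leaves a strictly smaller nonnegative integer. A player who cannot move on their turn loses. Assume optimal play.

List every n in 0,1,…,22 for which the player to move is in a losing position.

Positions with no move are L. A position that does have a move is losing for the player to move precisely when every available move leads to a winning position for the opponent. Fill in the labels:
n=0: no move → L
n=1: →0(L), so W
n=2: →1(W) only, which is W, so L
n=3: →2(L), so W
n=4: →2(L), so W
n=5: →4(W) only, which is W, so L
n=6: →5(L), so W
n=7: →6(W) only, which is W, so L
n=8: →7(L), so W
n=9: →6(W), 8(W) — all W, so L
n=10: →5(L), so W
n=11: →10(W) only, which is W, so L
n=12: →9(L), so W
n=13: →12(W) only, which is W, so L
n=14: →7(L), so W
n=15: →10(W), 12(W), 14(W) — all W, so L
n=16: →15(L), so W
n=17: →16(W) only, which is W, so L
n=18: →9(L), so W
n=19: →18(W) only, which is W, so L
n=20: →15(L), so W
n=21: →14(W), 18(W), 20(W) — all W, so L
n=22: →11(L), so W
The losing starting values of n are exactly the entries labelled L in this table (11 of them).

0, 2, 5, 7, 9, 11, 13, 15, 17, 19, 21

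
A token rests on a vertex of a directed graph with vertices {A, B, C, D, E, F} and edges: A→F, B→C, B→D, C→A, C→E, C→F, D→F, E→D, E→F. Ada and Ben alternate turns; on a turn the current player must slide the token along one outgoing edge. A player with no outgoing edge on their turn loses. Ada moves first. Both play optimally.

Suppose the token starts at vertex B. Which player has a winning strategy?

Ben wins.

Build the W/L table. Terminal = L. A non-terminal position is W if it has a move to some L; otherwise it is L.
Every edge goes from a vertex to one that appears earlier in the order F, A, D, E, C, B, so processing vertices in that order labels each vertex after all of its successors.
F: no outgoing edge → L
A: W (go to F, an L position)
D: W (go to F, an L position)
E: W (go to F, an L position)
C: W (go to F, an L position)
B: L (options C(W), D(W) are all W)
The starting position B is L: whatever Ada does, the opponent receives a W position.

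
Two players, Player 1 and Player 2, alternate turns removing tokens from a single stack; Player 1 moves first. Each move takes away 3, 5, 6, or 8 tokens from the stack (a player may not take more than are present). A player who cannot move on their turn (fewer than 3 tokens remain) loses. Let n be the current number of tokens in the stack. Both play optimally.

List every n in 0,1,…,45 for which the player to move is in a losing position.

0, 1, 2, 11, 12, 13, 22, 23, 24, 33, 34, 35, 44, 45

Work bottom-up. With no move the player to move loses. Otherwise the position is W if at least one move leads to an L position for the opponent, and L if every move leads to a W.
n=0: no move → L
n=1: no move → L
n=2: no move → L
n=3: reaches L-position 0 → W
n=4: reaches L-position 1 → W
n=5: reaches L-position 2 → W
n=6: reaches L-position 1 → W
n=7: reaches L-position 2 → W
n=8: reaches L-position 2 → W
n=9: reaches L-position 1 → W
n=10: reaches L-position 2 → W
n=11: only reaches 8(W), 6(W), 5(W), 3(W), all W → L
n=12: only reaches 9(W), 7(W), 6(W), 4(W), all W → L
n=13: only reaches 10(W), 8(W), 7(W), 5(W), all W → L
n=14: reaches L-position 11 → W
n=15: reaches L-position 12 → W
n=16: reaches L-position 13 → W
n=17: reaches L-position 12 → W
n=18: reaches L-position 13 → W
n=19: reaches L-position 13 → W
n=20: reaches L-position 12 → W
n=21: reaches L-position 13 → W
n=22: only reaches 19(W), 17(W), 16(W), 14(W), all W → L
n=23: only reaches 20(W), 18(W), 17(W), 15(W), all W → L
n=24: only reaches 21(W), 19(W), 18(W), 16(W), all W → L
n=25: reaches L-position 22 → W
n=26: reaches L-position 23 → W
n=27: reaches L-position 24 → W
n=28: reaches L-position 23 → W
n=29: reaches L-position 24 → W
n=30: reaches L-position 24 → W
n=31: reaches L-position 23 → W
n=32: reaches L-position 24 → W
n=33: only reaches 30(W), 28(W), 27(W), 25(W), all W → L
n=34: only reaches 31(W), 29(W), 28(W), 26(W), all W → L
n=35: only reaches 32(W), 30(W), 29(W), 27(W), all W → L
n=36: reaches L-position 33 → W
n=37: reaches L-position 34 → W
n=38: reaches L-position 35 → W
n=39: reaches L-position 34 → W
n=40: reaches L-position 35 → W
n=41: reaches L-position 35 → W
n=42: reaches L-position 34 → W
n=43: reaches L-position 35 → W
n=44: only reaches 41(W), 39(W), 38(W), 36(W), all W → L
n=45: only reaches 42(W), 40(W), 39(W), 37(W), all W → L
Reading off the rows marked L gives the requested list; there are 14 such values of n.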